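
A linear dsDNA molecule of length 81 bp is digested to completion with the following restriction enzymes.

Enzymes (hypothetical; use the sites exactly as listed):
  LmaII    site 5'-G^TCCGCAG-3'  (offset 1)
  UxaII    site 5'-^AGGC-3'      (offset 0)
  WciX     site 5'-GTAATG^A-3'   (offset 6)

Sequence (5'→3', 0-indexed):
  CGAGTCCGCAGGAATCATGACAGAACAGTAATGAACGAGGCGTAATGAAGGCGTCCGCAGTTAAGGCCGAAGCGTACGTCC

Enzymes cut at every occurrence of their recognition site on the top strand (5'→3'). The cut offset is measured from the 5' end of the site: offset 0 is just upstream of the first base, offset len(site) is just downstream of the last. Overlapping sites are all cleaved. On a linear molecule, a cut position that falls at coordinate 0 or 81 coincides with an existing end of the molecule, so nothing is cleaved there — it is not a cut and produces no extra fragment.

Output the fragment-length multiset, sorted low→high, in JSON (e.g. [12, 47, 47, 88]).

[1,4,4,5,10,10,18,29]

Per-enzyme occurrences:
  LmaII (GTCCGCAG, off=1): starts [3, 52] → cuts [4, 53]
  UxaII (AGGC, off=0): starts [37, 48, 63] → cuts [37, 48, 63]
  WciX (GTAATGA, off=6): starts [27, 41] → cuts [33, 47]

Pooled cuts: [4, 33, 37, 47, 48, 53, 63]

Fragments:
  [0,4): 4 bp
  [4,33): 29 bp
  [33,37): 4 bp
  [37,47): 10 bp
  [47,48): 1 bp
  [48,53): 5 bp
  [53,63): 10 bp
  [63,81): 18 bp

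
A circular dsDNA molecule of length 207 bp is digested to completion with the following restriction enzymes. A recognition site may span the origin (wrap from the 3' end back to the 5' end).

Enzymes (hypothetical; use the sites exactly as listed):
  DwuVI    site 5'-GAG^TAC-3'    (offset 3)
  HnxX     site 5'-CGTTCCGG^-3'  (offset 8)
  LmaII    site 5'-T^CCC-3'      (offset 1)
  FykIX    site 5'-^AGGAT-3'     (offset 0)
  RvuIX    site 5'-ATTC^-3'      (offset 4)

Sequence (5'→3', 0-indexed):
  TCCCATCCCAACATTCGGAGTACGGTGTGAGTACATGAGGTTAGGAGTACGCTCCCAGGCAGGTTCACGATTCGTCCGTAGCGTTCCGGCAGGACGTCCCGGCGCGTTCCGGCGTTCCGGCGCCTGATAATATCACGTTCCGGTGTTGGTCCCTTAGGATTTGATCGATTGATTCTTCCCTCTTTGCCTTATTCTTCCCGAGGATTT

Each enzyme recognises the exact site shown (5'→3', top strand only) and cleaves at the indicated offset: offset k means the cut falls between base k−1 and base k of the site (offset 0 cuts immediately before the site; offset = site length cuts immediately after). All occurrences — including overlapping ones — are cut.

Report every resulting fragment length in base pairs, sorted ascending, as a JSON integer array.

[2,2,4,4,5,5,6,7,8,8,8,10,11,15,16,16,17,20,20,23]

Per-enzyme occurrences:
  DwuVI (GAGTAC, off=3): starts [17, 28, 44] → cuts [20, 31, 47]
  HnxX (CGTTCCGG, off=8): starts [81, 104, 112, 135] → cuts [89, 112, 120, 143]
  LmaII (TCCC, off=1): starts [0, 5, 52, 96, 149, 176, 195] → cuts [1, 6, 53, 97, 150, 177, 196]
  FykIX (AGGAT, off=0): starts [155, 200] → cuts [155, 200]
  RvuIX (ATTC, off=4): starts [12, 69, 171, 190] → cuts [16, 73, 175, 194]

Pooled cuts: [1, 6, 16, 20, 31, 47, 53, 73, 89, 97, 112, 120, 143, 150, 155, 175, 177, 194, 196, 200]

Fragments:
  1→6: 5 bp
  6→16: 10 bp
  16→20: 4 bp
  20→31: 11 bp
  31→47: 16 bp
  47→53: 6 bp
  53→73: 20 bp
  73→89: 16 bp
  89→97: 8 bp
  97→112: 15 bp
  112→120: 8 bp
  120→143: 23 bp
  143→150: 7 bp
  150→155: 5 bp
  155→175: 20 bp
  175→177: 2 bp
  177→194: 17 bp
  194→196: 2 bp
  196→200: 4 bp
  200→1 (wrap): 207-200+1 = 8 bp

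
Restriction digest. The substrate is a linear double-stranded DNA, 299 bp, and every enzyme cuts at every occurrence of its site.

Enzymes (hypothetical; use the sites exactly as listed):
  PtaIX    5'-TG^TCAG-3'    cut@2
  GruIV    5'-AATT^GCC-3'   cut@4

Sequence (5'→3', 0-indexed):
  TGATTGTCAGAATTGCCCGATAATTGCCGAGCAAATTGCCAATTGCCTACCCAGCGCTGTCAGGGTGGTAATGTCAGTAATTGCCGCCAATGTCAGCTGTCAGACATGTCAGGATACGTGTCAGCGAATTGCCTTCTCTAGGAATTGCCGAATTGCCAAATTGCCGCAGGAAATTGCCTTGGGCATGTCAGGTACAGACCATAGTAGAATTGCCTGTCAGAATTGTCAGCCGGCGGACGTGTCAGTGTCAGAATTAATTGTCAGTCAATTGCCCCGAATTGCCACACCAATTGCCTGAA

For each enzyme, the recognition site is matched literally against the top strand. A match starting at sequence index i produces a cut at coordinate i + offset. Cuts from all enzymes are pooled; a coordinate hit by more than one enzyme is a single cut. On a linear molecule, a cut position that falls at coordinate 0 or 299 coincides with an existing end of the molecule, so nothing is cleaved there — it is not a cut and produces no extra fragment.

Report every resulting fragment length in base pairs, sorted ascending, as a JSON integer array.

[5,6,6,7,7,7,8,8,8,9,9,9,10,10,10,10,11,12,12,12,12,13,13,14,15,16,16,24]

Site scan:
  PtaIX TGTCAG/2: at [4, 57, 71, 90, 97, 106, 118, 185, 214, 223, 239, 245, 258] ⇒ [6, 59, 73, 92, 99, 108, 120, 187, 216, 225, 241, 247, 260]
  GruIV AATTGCC/4: at [10, 21, 33, 40, 78, 126, 142, 150, 158, 171, 207, 266, 276, 288] ⇒ [14, 25, 37, 44, 82, 130, 146, 154, 162, 175, 211, 270, 280, 292]

All cut coordinates (distinct, sorted): [6, 14, 25, 37, 44, 59, 73, 82, 92, 99, 108, 120, 130, 146, 154, 162, 175, 187, 211, 216, 225, 241, 247, 260, 270, 280, 292]

Fragments:
  [0,6): 6 bp
  [6,14): 8 bp
  [14,25): 11 bp
  [25,37): 12 bp
  [37,44): 7 bp
  [44,59): 15 bp
  [59,73): 14 bp
  [73,82): 9 bp
  [82,92): 10 bp
  [92,99): 7 bp
  [99,108): 9 bp
  [108,120): 12 bp
  [120,130): 10 bp
  [130,146): 16 bp
  [146,154): 8 bp
  [154,162): 8 bp
  [162,175): 13 bp
  [175,187): 12 bp
  [187,211): 24 bp
  [211,216): 5 bp
  [216,225): 9 bp
  [225,241): 16 bp
  [241,247): 6 bp
  [247,260): 13 bp
  [260,270): 10 bp
  [270,280): 10 bp
  [280,292): 12 bp
  [292,299): 7 bp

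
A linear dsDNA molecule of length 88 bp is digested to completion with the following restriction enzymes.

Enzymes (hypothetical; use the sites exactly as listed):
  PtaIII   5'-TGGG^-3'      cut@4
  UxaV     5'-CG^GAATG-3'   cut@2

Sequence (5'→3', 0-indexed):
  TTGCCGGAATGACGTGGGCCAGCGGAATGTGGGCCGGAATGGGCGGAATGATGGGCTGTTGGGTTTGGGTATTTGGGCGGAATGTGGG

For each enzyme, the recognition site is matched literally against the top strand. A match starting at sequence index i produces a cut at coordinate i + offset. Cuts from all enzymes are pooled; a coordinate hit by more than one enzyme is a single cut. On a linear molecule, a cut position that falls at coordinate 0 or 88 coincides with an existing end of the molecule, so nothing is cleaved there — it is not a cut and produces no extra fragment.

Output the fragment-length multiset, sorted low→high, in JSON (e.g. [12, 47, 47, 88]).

[2,2,3,6,6,6,7,8,8,9,9,10,12]

Per-enzyme occurrences:
  PtaIII (TGGG, off=4): starts [14, 29, 39, 51, 59, 65, 73, 84] → cuts [18, 33, 43, 55, 63, 69, 77] (position 88 is a terminus of the linear molecule — no cut)
  UxaV (CGGAATG, off=2): starts [4, 22, 34, 43, 77] → cuts [6, 24, 36, 45, 79]

All cut coordinates (distinct, sorted): [6, 18, 24, 33, 36, 43, 45, 55, 63, 69, 77, 79]

Fragment lengths:
  [0,6): 6 bp
  [6,18): 12 bp
  [18,24): 6 bp
  [24,33): 9 bp
  [33,36): 3 bp
  [36,43): 7 bp
  [43,45): 2 bp
  [45,55): 10 bp
  [55,63): 8 bp
  [63,69): 6 bp
  [69,77): 8 bp
  [77,79): 2 bp
  [79,88): 9 bp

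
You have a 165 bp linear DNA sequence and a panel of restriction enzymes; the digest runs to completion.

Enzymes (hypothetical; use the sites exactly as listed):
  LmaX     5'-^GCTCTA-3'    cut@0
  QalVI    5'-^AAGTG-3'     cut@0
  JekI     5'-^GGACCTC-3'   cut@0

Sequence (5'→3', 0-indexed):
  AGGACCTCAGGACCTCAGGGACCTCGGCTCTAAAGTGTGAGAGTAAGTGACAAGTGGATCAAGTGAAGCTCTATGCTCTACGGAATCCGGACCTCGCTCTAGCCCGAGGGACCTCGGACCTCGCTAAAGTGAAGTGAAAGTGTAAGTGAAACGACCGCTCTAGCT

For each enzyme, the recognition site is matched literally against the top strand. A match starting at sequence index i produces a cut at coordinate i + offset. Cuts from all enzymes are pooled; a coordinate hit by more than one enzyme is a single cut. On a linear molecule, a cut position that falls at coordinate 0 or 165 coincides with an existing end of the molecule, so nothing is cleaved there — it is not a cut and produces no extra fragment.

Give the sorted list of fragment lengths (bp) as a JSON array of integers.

Scan for sites:
  LmaX (GCTCTA, off=0): starts [26, 67, 74, 95, 156] → cuts [26, 67, 74, 95, 156]
  QalVI (AAGTG, off=0): starts [32, 44, 51, 60, 126, 131, 137, 143] → cuts [32, 44, 51, 60, 126, 131, 137, 143]
  JekI (GGACCTC, off=0): starts [1, 9, 18, 88, 108, 115] → cuts [1, 9, 18, 88, 108, 115]

All cut coordinates (distinct, sorted): [1, 9, 18, 26, 32, 44, 51, 60, 67, 74, 88, 95, 108, 115, 126, 131, 137, 143, 156]

Fragments:
  [0,1): 1 bp
  [1,9): 8 bp
  [9,18): 9 bp
  [18,26): 8 bp
  [26,32): 6 bp
  [32,44): 12 bp
  [44,51): 7 bp
  [51,60): 9 bp
  [60,67): 7 bp
  [67,74): 7 bp
  [74,88): 14 bp
  [88,95): 7 bp
  [95,108): 13 bp
  [108,115): 7 bp
  [115,126): 11 bp
  [126,131): 5 bp
  [131,137): 6 bp
  [137,143): 6 bp
  [143,156): 13 bp
  [156,165): 9 bp

[1,5,6,6,6,7,7,7,7,7,8,8,9,9,9,11,12,13,13,14]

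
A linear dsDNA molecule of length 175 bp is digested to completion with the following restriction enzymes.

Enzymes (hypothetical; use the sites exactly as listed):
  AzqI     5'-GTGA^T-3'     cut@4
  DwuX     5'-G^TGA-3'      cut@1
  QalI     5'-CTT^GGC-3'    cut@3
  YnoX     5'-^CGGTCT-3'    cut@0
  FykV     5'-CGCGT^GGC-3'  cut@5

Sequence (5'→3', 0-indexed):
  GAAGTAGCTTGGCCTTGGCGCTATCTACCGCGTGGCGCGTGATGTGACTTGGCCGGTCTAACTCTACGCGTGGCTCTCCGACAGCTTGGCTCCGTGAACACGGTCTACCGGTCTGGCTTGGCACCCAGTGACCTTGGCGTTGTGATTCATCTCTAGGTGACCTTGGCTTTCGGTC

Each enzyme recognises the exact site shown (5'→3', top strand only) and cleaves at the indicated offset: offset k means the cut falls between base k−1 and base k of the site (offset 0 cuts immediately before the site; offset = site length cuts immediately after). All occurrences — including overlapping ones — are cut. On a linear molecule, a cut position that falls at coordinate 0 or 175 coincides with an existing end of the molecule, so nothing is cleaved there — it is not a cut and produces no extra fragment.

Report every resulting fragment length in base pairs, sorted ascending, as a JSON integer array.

[2,3,3,3,6,6,6,6,7,7,7,7,8,9,10,11,11,12,16,17,18]

Scan for sites:
  AzqI GTGAT/4: at [38, 141] ⇒ [42, 145]
  DwuX GTGA/1: at [38, 43, 93, 127, 141, 156] ⇒ [39, 44, 94, 128, 142, 157]
  QalI CTTGGC/3: at [7, 13, 47, 84, 116, 132, 161] ⇒ [10, 16, 50, 87, 119, 135, 164]
  YnoX CGGTCT/0: at [53, 100, 108] ⇒ [53, 100, 108]
  FykV CGCGTGGC/5: at [28, 66] ⇒ [33, 71]

All cut coordinates (distinct, sorted): [10, 16, 33, 39, 42, 44, 50, 53, 71, 87, 94, 100, 108, 119, 128, 135, 142, 145, 157, 164]

Fragments:
  [0,10): 10 bp
  [10,16): 6 bp
  [16,33): 17 bp
  [33,39): 6 bp
  [39,42): 3 bp
  [42,44): 2 bp
  [44,50): 6 bp
  [50,53): 3 bp
  [53,71): 18 bp
  [71,87): 16 bp
  [87,94): 7 bp
  [94,100): 6 bp
  [100,108): 8 bp
  [108,119): 11 bp
  [119,128): 9 bp
  [128,135): 7 bp
  [135,142): 7 bp
  [142,145): 3 bp
  [145,157): 12 bp
  [157,164): 7 bp
  [164,175): 11 bp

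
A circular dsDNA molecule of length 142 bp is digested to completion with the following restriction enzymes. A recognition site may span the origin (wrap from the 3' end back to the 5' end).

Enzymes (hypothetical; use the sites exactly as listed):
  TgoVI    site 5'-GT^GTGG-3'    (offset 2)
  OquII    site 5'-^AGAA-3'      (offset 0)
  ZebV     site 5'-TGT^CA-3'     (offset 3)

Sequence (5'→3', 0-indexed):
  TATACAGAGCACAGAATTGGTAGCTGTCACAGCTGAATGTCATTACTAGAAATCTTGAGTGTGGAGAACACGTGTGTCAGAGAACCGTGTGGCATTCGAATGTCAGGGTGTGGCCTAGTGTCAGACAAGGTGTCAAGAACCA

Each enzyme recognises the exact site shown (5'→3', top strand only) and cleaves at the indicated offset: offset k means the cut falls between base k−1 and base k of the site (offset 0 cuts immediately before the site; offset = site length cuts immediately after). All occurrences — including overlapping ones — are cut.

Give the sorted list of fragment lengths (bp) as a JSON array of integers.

[2,3,4,6,7,8,12,12,13,13,13,15,15,19]

Scan for sites:
  TgoVI GTGTGG/2: at [58, 86, 107] ⇒ [60, 88, 109]
  OquII AGAA/0: at [12, 47, 64, 80, 135] ⇒ [12, 47, 64, 80, 135]
  ZebV TGTCA/3: at [24, 37, 74, 100, 118, 130] ⇒ [27, 40, 77, 103, 121, 133]

Pooled cuts: [12, 27, 40, 47, 60, 64, 77, 80, 88, 103, 109, 121, 133, 135]

Fragments:
  12→27: 15 bp
  27→40: 13 bp
  40→47: 7 bp
  47→60: 13 bp
  60→64: 4 bp
  64→77: 13 bp
  77→80: 3 bp
  80→88: 8 bp
  88→103: 15 bp
  103→109: 6 bp
  109→121: 12 bp
  121→133: 12 bp
  133→135: 2 bp
  135→12 (wrap): 142-135+12 = 19 bp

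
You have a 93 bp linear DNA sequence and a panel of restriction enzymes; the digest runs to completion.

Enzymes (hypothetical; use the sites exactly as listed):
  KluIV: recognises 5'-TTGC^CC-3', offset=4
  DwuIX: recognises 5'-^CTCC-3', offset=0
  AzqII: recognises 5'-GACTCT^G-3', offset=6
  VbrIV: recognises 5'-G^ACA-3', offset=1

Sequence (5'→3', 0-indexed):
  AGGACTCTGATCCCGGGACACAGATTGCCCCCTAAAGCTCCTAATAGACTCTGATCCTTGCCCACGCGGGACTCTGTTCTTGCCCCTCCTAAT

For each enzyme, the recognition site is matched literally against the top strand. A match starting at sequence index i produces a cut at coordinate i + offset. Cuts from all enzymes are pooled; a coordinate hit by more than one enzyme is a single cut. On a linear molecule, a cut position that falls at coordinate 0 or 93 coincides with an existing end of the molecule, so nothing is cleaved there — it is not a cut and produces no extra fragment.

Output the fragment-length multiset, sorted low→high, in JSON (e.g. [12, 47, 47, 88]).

Site scan:
  KluIV (TTGCCC, off=4): starts [24, 57, 79] → cuts [28, 61, 83]
  DwuIX (CTCC, off=0): starts [37, 85] → cuts [37, 85]
  AzqII (GACTCTG, off=6): starts [2, 46, 69] → cuts [8, 52, 75]
  VbrIV (GACA, off=1): starts [16] → cuts [17]

All cut coordinates (distinct, sorted): [8, 17, 28, 37, 52, 61, 75, 83, 85]

Fragments:
  [0,8): 8 bp
  [8,17): 9 bp
  [17,28): 11 bp
  [28,37): 9 bp
  [37,52): 15 bp
  [52,61): 9 bp
  [61,75): 14 bp
  [75,83): 8 bp
  [83,85): 2 bp
  [85,93): 8 bp

[2,8,8,8,9,9,9,11,14,15]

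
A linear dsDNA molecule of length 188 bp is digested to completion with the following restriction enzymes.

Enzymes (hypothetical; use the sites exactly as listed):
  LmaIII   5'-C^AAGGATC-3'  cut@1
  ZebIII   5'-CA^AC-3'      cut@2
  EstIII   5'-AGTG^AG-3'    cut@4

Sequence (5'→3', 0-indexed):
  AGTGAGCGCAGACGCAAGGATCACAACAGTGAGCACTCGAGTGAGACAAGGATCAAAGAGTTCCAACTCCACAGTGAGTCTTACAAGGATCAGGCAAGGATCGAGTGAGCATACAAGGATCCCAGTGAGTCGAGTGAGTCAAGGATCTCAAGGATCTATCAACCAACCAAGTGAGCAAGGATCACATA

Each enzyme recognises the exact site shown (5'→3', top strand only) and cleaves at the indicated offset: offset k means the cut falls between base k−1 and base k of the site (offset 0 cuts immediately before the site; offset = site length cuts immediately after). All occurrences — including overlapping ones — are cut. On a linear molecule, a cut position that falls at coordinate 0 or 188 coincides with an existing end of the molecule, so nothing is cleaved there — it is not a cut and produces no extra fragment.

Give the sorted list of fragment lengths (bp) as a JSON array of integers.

[3,4,4,4,4,6,7,8,8,9,9,10,11,11,11,12,12,12,12,13,18]

Per-enzyme occurrences:
  LmaIII (CAAGGATC, off=1): starts [14, 46, 83, 94, 113, 139, 148, 175] → cuts [15, 47, 84, 95, 114, 140, 149, 176]
  ZebIII (CAAC, off=2): starts [23, 63, 159, 163] → cuts [25, 65, 161, 165]
  EstIII (AGTGAG, off=4): starts [0, 27, 39, 72, 103, 123, 132, 169] → cuts [4, 31, 43, 76, 107, 127, 136, 173]

All cut coordinates (distinct, sorted): [4, 15, 25, 31, 43, 47, 65, 76, 84, 95, 107, 114, 127, 136, 140, 149, 161, 165, 173, 176]

Fragments:
  [0,4): 4 bp
  [4,15): 11 bp
  [15,25): 10 bp
  [25,31): 6 bp
  [31,43): 12 bp
  [43,47): 4 bp
  [47,65): 18 bp
  [65,76): 11 bp
  [76,84): 8 bp
  [84,95): 11 bp
  [95,107): 12 bp
  [107,114): 7 bp
  [114,127): 13 bp
  [127,136): 9 bp
  [136,140): 4 bp
  [140,149): 9 bp
  [149,161): 12 bp
  [161,165): 4 bp
  [165,173): 8 bp
  [173,176): 3 bp
  [176,188): 12 bp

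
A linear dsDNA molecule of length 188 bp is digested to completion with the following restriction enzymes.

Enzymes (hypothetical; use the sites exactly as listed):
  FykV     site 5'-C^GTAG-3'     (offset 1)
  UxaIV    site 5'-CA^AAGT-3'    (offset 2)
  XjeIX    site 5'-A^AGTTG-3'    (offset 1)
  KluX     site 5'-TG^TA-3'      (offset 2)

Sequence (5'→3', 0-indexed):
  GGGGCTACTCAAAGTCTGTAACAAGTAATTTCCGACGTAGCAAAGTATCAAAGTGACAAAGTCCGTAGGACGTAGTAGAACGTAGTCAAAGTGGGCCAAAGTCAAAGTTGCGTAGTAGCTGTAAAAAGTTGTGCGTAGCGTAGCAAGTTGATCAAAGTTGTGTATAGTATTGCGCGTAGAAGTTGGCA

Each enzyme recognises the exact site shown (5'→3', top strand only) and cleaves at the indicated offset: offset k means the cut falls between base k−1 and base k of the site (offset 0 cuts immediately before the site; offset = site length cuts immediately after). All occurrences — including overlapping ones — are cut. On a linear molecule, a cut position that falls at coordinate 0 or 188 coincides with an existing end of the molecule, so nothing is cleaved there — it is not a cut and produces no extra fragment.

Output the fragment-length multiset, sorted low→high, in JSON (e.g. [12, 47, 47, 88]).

Per-enzyme occurrences:
  FykV CGTAG/1: at [35, 63, 70, 80, 110, 133, 138, 174] ⇒ [36, 64, 71, 81, 111, 134, 139, 175]
  UxaIV CAAAGT/2: at [9, 40, 48, 56, 86, 96, 102, 152] ⇒ [11, 42, 50, 58, 88, 98, 104, 154]
  XjeIX AAGTTG/1: at [104, 125, 144, 154, 179] ⇒ [105, 126, 145, 155, 180]
  KluX TGTA/2: at [16, 119, 160] ⇒ [18, 121, 162]

All cut coordinates (distinct, sorted): [11, 18, 36, 42, 50, 58, 64, 71, 81, 88, 98, 104, 105, 111, 121, 126, 134, 139, 145, 154, 155, 162, 175, 180]

Fragments:
  [0,11): 11 bp
  [11,18): 7 bp
  [18,36): 18 bp
  [36,42): 6 bp
  [42,50): 8 bp
  [50,58): 8 bp
  [58,64): 6 bp
  [64,71): 7 bp
  [71,81): 10 bp
  [81,88): 7 bp
  [88,98): 10 bp
  [98,104): 6 bp
  [104,105): 1 bp
  [105,111): 6 bp
  [111,121): 10 bp
  [121,126): 5 bp
  [126,134): 8 bp
  [134,139): 5 bp
  [139,145): 6 bp
  [145,154): 9 bp
  [154,155): 1 bp
  [155,162): 7 bp
  [162,175): 13 bp
  [175,180): 5 bp
  [180,188): 8 bp

[1,1,5,5,5,6,6,6,6,6,7,7,7,7,8,8,8,8,9,10,10,10,11,13,18]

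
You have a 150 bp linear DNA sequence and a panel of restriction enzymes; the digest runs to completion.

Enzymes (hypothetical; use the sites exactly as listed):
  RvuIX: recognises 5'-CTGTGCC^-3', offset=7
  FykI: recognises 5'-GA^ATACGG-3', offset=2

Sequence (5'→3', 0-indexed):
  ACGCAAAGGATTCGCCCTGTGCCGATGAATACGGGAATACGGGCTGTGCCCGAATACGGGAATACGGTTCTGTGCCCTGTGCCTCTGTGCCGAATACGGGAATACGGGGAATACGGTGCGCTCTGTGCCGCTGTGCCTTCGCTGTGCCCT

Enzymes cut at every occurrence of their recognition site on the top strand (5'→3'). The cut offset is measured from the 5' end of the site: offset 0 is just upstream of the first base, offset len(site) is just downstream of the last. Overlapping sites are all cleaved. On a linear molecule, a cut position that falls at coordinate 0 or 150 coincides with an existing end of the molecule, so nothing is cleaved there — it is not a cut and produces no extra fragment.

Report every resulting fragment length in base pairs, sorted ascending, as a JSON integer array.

[2,2,3,5,7,8,8,8,8,8,9,11,14,15,19,23]

Scan for sites:
  RvuIX (CTGTGCC, off=7): starts [16, 43, 69, 76, 84, 122, 130, 141] → cuts [23, 50, 76, 83, 91, 129, 137, 148]
  FykI (GAATACGG, off=2): starts [26, 34, 51, 59, 91, 99, 108] → cuts [28, 36, 53, 61, 93, 101, 110]

All cut coordinates (distinct, sorted): [23, 28, 36, 50, 53, 61, 76, 83, 91, 93, 101, 110, 129, 137, 148]

Fragments:
  [0,23): 23 bp
  [23,28): 5 bp
  [28,36): 8 bp
  [36,50): 14 bp
  [50,53): 3 bp
  [53,61): 8 bp
  [61,76): 15 bp
  [76,83): 7 bp
  [83,91): 8 bp
  [91,93): 2 bp
  [93,101): 8 bp
  [101,110): 9 bp
  [110,129): 19 bp
  [129,137): 8 bp
  [137,148): 11 bp
  [148,150): 2 bp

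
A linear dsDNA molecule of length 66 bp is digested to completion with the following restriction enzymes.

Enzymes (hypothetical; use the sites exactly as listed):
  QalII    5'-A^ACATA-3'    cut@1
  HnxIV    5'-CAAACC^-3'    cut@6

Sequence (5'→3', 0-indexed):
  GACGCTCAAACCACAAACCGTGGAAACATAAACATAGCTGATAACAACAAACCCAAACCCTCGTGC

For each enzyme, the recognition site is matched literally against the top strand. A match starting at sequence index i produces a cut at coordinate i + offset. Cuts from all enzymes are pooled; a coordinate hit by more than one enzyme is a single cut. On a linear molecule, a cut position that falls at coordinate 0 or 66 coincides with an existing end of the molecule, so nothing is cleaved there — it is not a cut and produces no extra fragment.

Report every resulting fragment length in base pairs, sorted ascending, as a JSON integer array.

Scan for sites:
  QalII (AACATA, off=1): starts [24, 30] → cuts [25, 31]
  HnxIV (CAAACC, off=6): starts [6, 13, 47, 53] → cuts [12, 19, 53, 59]

All cut coordinates (distinct, sorted): [12, 19, 25, 31, 53, 59]

Fragment lengths:
  [0,12): 12 bp
  [12,19): 7 bp
  [19,25): 6 bp
  [25,31): 6 bp
  [31,53): 22 bp
  [53,59): 6 bp
  [59,66): 7 bp

[6,6,6,7,7,12,22]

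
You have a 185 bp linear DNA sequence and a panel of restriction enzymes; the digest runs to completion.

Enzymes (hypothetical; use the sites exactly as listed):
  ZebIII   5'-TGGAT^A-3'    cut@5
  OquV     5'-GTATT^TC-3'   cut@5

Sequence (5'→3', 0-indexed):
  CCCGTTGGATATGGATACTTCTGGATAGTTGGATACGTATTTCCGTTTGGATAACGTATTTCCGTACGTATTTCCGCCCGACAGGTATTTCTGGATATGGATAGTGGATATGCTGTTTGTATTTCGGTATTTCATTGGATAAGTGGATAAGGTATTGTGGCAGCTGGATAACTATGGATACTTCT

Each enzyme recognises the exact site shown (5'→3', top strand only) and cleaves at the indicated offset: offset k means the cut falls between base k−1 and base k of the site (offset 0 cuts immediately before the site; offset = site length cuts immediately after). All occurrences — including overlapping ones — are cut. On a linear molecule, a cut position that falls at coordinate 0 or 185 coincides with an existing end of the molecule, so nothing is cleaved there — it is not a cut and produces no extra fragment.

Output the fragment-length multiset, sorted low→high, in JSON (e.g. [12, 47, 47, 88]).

[6,6,6,7,7,7,8,8,8,8,9,10,10,10,11,12,14,17,21]

Site scan:
  ZebIII TGGATA/5: at [5, 11, 21, 29, 47, 91, 97, 104, 135, 143, 164, 174] ⇒ [10, 16, 26, 34, 52, 96, 102, 109, 140, 148, 169, 179]
  OquV GTATTTC/5: at [36, 55, 67, 84, 118, 126] ⇒ [41, 60, 72, 89, 123, 131]

All cut coordinates (distinct, sorted): [10, 16, 26, 34, 41, 52, 60, 72, 89, 96, 102, 109, 123, 131, 140, 148, 169, 179]

Fragments:
  [0,10): 10 bp
  [10,16): 6 bp
  [16,26): 10 bp
  [26,34): 8 bp
  [34,41): 7 bp
  [41,52): 11 bp
  [52,60): 8 bp
  [60,72): 12 bp
  [72,89): 17 bp
  [89,96): 7 bp
  [96,102): 6 bp
  [102,109): 7 bp
  [109,123): 14 bp
  [123,131): 8 bp
  [131,140): 9 bp
  [140,148): 8 bp
  [148,169): 21 bp
  [169,179): 10 bp
  [179,185): 6 bp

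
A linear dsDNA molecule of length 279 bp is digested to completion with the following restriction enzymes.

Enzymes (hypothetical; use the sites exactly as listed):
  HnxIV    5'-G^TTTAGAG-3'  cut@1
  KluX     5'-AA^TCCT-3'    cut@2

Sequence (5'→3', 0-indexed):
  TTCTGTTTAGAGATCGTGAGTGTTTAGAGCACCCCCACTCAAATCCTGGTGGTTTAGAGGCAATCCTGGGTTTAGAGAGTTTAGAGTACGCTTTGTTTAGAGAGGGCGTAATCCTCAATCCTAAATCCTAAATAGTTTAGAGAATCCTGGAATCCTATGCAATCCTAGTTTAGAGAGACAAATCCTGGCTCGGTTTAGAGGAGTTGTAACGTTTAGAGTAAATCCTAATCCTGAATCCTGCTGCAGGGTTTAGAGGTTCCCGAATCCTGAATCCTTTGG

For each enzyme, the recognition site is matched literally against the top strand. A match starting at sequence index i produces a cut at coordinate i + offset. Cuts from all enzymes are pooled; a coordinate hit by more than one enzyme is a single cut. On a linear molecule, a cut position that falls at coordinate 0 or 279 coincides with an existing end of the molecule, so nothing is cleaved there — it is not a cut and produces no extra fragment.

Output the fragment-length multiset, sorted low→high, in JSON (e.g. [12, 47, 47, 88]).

[5,6,6,7,7,7,7,7,8,8,9,9,9,10,10,11,11,11,13,14,16,16,16,17,18,21]

Per-enzyme occurrences:
  HnxIV GTTTAGAG/1: at [4, 21, 51, 69, 78, 94, 134, 167, 192, 210, 247] ⇒ [5, 22, 52, 70, 79, 95, 135, 168, 193, 211, 248]
  KluX AATCCT/2: at [41, 61, 109, 116, 123, 142, 150, 160, 180, 220, 226, 233, 262, 269] ⇒ [43, 63, 111, 118, 125, 144, 152, 162, 182, 222, 228, 235, 264, 271]

All cut coordinates (distinct, sorted): [5, 22, 43, 52, 63, 70, 79, 95, 111, 118, 125, 135, 144, 152, 162, 168, 182, 193, 211, 222, 228, 235, 248, 264, 271]

Fragment lengths:
  [0,5): 5 bp
  [5,22): 17 bp
  [22,43): 21 bp
  [43,52): 9 bp
  [52,63): 11 bp
  [63,70): 7 bp
  [70,79): 9 bp
  [79,95): 16 bp
  [95,111): 16 bp
  [111,118): 7 bp
  [118,125): 7 bp
  [125,135): 10 bp
  [135,144): 9 bp
  [144,152): 8 bp
  [152,162): 10 bp
  [162,168): 6 bp
  [168,182): 14 bp
  [182,193): 11 bp
  [193,211): 18 bp
  [211,222): 11 bp
  [222,228): 6 bp
  [228,235): 7 bp
  [235,248): 13 bp
  [248,264): 16 bp
  [264,271): 7 bp
  [271,279): 8 bp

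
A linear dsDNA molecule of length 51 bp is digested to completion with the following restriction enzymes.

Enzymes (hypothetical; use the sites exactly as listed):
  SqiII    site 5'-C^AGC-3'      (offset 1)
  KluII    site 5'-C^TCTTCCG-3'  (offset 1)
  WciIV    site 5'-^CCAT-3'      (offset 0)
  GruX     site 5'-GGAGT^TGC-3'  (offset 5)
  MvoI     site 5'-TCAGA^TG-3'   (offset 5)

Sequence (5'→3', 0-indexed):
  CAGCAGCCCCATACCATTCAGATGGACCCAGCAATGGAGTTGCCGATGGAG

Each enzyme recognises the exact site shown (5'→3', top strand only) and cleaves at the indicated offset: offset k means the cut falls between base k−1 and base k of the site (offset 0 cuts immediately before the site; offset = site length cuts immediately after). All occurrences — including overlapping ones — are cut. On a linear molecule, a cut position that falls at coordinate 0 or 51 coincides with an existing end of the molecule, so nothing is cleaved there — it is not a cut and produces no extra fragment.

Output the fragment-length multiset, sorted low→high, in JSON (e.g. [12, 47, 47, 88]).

Site scan:
  SqiII CAGC/1: at [0, 3, 28] ⇒ [1, 4, 29]
  KluII (CTCTTCCG, off=1): no sites
  WciIV CCAT/0: at [8, 13] ⇒ [8, 13]
  GruX GGAGTTGC/5: at [35] ⇒ [40]
  MvoI TCAGATG/5: at [17] ⇒ [22]

All cut coordinates (distinct, sorted): [1, 4, 8, 13, 22, 29, 40]

Fragments:
  [0,1): 1 bp
  [1,4): 3 bp
  [4,8): 4 bp
  [8,13): 5 bp
  [13,22): 9 bp
  [22,29): 7 bp
  [29,40): 11 bp
  [40,51): 11 bp

[1,3,4,5,7,9,11,11]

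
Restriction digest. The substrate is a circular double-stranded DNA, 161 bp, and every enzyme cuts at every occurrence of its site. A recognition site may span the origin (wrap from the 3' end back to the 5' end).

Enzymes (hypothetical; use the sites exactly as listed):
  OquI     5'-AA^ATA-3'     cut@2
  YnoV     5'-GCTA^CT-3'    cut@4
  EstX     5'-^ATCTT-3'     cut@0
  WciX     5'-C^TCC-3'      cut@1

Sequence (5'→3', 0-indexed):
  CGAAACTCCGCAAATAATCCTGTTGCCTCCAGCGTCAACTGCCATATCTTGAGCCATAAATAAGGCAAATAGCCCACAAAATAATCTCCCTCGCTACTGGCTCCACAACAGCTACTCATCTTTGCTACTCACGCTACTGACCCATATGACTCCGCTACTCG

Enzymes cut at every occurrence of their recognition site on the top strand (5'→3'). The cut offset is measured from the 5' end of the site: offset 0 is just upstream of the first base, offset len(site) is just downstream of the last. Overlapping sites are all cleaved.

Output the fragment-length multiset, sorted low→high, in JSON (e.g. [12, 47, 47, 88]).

Per-enzyme occurrences:
  OquI AAATA/2: at [11, 57, 66, 78] ⇒ [13, 59, 68, 80]
  YnoV GCTACT/4: at [92, 110, 123, 132, 153] ⇒ [96, 114, 127, 136, 157]
  EstX ATCTT/0: at [45, 117] ⇒ [45, 117]
  WciX CTCC/1: at [5, 26, 85, 100, 149] ⇒ [6, 27, 86, 101, 150]

Pooled cuts: [6, 13, 27, 45, 59, 68, 80, 86, 96, 101, 114, 117, 127, 136, 150, 157]

Fragments:
  6→13: 7 bp
  13→27: 14 bp
  27→45: 18 bp
  45→59: 14 bp
  59→68: 9 bp
  68→80: 12 bp
  80→86: 6 bp
  86→96: 10 bp
  96→101: 5 bp
  101→114: 13 bp
  114→117: 3 bp
  117→127: 10 bp
  127→136: 9 bp
  136→150: 14 bp
  150→157: 7 bp
  157→6 (wrap): 161-157+6 = 10 bp

[3,5,6,7,7,9,9,10,10,10,12,13,14,14,14,18]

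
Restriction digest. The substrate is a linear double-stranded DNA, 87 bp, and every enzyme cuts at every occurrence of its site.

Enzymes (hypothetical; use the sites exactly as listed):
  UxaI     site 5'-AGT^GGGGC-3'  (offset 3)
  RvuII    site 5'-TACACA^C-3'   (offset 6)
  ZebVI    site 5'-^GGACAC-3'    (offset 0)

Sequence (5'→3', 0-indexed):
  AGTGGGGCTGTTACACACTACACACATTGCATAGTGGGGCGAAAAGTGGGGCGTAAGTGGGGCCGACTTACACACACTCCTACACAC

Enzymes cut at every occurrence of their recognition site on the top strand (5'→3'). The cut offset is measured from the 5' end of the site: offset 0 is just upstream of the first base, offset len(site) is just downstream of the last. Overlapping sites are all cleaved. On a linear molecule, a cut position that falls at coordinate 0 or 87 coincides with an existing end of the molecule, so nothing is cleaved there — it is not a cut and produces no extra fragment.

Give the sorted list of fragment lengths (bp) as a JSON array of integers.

[1,3,7,11,11,12,12,14,16]

Scan for sites:
  UxaI AGTGGGGC/3: at [0, 32, 44, 55] ⇒ [3, 35, 47, 58]
  RvuII TACACAC/6: at [11, 18, 68, 80] ⇒ [17, 24, 74, 86]
  ZebVI (GGACAC, off=0): no sites

All cut coordinates (distinct, sorted): [3, 17, 24, 35, 47, 58, 74, 86]

Fragments:
  [0,3): 3 bp
  [3,17): 14 bp
  [17,24): 7 bp
  [24,35): 11 bp
  [35,47): 12 bp
  [47,58): 11 bp
  [58,74): 16 bp
  [74,86): 12 bp
  [86,87): 1 bp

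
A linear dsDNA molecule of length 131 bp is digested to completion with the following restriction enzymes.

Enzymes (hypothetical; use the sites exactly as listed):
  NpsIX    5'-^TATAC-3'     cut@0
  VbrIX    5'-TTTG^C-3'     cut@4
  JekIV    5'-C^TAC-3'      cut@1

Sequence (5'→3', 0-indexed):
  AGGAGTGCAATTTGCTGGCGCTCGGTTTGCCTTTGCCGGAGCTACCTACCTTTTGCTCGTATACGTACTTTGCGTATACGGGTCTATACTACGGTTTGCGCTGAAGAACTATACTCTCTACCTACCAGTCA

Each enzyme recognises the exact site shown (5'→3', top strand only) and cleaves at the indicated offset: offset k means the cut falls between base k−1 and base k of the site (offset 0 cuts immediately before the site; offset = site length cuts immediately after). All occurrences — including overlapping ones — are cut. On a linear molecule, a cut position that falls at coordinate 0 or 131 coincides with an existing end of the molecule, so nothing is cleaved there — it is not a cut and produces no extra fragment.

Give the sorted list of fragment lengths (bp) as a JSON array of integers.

Per-enzyme occurrences:
  NpsIX TATAC/0: at [59, 74, 84, 109] ⇒ [59, 74, 84, 109]
  VbrIX TTTGC/4: at [10, 25, 31, 51, 68, 94] ⇒ [14, 29, 35, 55, 72, 98]
  JekIV CTAC/1: at [41, 45, 88, 117, 121] ⇒ [42, 46, 89, 118, 122]

Pooled cuts: [14, 29, 35, 42, 46, 55, 59, 72, 74, 84, 89, 98, 109, 118, 122]

Fragments:
  [0,14): 14 bp
  [14,29): 15 bp
  [29,35): 6 bp
  [35,42): 7 bp
  [42,46): 4 bp
  [46,55): 9 bp
  [55,59): 4 bp
  [59,72): 13 bp
  [72,74): 2 bp
  [74,84): 10 bp
  [84,89): 5 bp
  [89,98): 9 bp
  [98,109): 11 bp
  [109,118): 9 bp
  [118,122): 4 bp
  [122,131): 9 bp

[2,4,4,4,5,6,7,9,9,9,9,10,11,13,14,15]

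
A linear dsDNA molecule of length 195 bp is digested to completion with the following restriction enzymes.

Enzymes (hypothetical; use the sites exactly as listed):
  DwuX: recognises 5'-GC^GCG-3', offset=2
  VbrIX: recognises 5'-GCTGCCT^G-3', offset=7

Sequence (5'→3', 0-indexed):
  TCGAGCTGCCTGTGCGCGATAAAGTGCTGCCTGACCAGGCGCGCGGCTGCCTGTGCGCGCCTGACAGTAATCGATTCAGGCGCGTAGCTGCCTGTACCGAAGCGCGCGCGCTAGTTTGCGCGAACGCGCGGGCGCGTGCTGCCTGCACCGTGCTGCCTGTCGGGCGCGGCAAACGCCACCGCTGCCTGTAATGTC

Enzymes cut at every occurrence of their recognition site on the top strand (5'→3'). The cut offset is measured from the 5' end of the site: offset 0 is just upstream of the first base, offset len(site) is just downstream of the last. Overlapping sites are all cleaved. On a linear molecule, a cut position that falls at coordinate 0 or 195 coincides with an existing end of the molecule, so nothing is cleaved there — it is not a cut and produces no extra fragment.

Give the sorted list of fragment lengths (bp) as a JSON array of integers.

[2,2,2,4,4,6,7,8,8,8,10,10,11,11,12,12,14,17,22,25]

Per-enzyme occurrences:
  DwuX GCGCG/2: at [13, 38, 40, 54, 79, 101, 103, 105, 117, 125, 131, 163] ⇒ [15, 40, 42, 56, 81, 103, 105, 107, 119, 127, 133, 165]
  VbrIX GCTGCCTG/7: at [4, 25, 45, 86, 137, 151, 180] ⇒ [11, 32, 52, 93, 144, 158, 187]

Pooled cuts: [11, 15, 32, 40, 42, 52, 56, 81, 93, 103, 105, 107, 119, 127, 133, 144, 158, 165, 187]

Fragment lengths:
  [0,11): 11 bp
  [11,15): 4 bp
  [15,32): 17 bp
  [32,40): 8 bp
  [40,42): 2 bp
  [42,52): 10 bp
  [52,56): 4 bp
  [56,81): 25 bp
  [81,93): 12 bp
  [93,103): 10 bp
  [103,105): 2 bp
  [105,107): 2 bp
  [107,119): 12 bp
  [119,127): 8 bp
  [127,133): 6 bp
  [133,144): 11 bp
  [144,158): 14 bp
  [158,165): 7 bp
  [165,187): 22 bp
  [187,195): 8 bp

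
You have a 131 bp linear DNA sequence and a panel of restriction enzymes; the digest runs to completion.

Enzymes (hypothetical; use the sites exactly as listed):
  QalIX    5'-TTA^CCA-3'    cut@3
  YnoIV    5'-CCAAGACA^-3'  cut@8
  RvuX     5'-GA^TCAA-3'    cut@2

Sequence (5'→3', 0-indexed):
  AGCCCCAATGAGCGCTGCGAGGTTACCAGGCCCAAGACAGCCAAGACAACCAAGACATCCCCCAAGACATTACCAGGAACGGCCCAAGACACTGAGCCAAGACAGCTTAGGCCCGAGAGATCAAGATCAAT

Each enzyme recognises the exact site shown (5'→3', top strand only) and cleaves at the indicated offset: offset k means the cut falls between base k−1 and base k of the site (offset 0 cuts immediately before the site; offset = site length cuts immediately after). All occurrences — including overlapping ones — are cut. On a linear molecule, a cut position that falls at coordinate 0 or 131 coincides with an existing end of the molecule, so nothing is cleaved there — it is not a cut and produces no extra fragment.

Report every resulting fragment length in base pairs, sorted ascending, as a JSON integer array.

Scan for sites:
  QalIX TTACCA/3: at [22, 69] ⇒ [25, 72]
  YnoIV CCAAGACA/8: at [31, 40, 49, 61, 83, 96] ⇒ [39, 48, 57, 69, 91, 104]
  RvuX GATCAA/2: at [118, 124] ⇒ [120, 126]

Pooled cuts: [25, 39, 48, 57, 69, 72, 91, 104, 120, 126]

Fragments:
  [0,25): 25 bp
  [25,39): 14 bp
  [39,48): 9 bp
  [48,57): 9 bp
  [57,69): 12 bp
  [69,72): 3 bp
  [72,91): 19 bp
  [91,104): 13 bp
  [104,120): 16 bp
  [120,126): 6 bp
  [126,131): 5 bp

[3,5,6,9,9,12,13,14,16,19,25]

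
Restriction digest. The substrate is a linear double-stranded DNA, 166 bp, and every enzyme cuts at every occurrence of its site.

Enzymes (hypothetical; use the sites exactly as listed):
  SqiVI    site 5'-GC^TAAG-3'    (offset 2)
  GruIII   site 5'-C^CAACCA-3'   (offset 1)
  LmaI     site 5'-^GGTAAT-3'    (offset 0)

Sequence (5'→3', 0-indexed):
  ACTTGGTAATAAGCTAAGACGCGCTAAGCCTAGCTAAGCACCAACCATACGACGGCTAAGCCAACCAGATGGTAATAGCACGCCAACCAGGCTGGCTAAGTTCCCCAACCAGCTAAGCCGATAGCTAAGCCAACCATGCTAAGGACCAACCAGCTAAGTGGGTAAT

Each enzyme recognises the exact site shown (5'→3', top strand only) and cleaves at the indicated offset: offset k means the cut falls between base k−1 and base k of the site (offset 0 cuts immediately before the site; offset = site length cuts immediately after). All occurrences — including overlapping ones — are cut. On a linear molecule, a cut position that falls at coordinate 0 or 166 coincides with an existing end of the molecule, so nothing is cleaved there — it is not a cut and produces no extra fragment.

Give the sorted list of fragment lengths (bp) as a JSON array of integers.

Site scan:
  SqiVI GCTAAG/2: at [12, 22, 32, 54, 94, 111, 123, 137, 152] ⇒ [14, 24, 34, 56, 96, 113, 125, 139, 154]
  GruIII CCAACCA/1: at [40, 60, 82, 104, 129, 145] ⇒ [41, 61, 83, 105, 130, 146]
  LmaI GGTAAT/0: at [4, 70, 160] ⇒ [4, 70, 160]

All cut coordinates (distinct, sorted): [4, 14, 24, 34, 41, 56, 61, 70, 83, 96, 105, 113, 125, 130, 139, 146, 154, 160]

Fragment lengths:
  [0,4): 4 bp
  [4,14): 10 bp
  [14,24): 10 bp
  [24,34): 10 bp
  [34,41): 7 bp
  [41,56): 15 bp
  [56,61): 5 bp
  [61,70): 9 bp
  [70,83): 13 bp
  [83,96): 13 bp
  [96,105): 9 bp
  [105,113): 8 bp
  [113,125): 12 bp
  [125,130): 5 bp
  [130,139): 9 bp
  [139,146): 7 bp
  [146,154): 8 bp
  [154,160): 6 bp
  [160,166): 6 bp

[4,5,5,6,6,7,7,8,8,9,9,9,10,10,10,12,13,13,15]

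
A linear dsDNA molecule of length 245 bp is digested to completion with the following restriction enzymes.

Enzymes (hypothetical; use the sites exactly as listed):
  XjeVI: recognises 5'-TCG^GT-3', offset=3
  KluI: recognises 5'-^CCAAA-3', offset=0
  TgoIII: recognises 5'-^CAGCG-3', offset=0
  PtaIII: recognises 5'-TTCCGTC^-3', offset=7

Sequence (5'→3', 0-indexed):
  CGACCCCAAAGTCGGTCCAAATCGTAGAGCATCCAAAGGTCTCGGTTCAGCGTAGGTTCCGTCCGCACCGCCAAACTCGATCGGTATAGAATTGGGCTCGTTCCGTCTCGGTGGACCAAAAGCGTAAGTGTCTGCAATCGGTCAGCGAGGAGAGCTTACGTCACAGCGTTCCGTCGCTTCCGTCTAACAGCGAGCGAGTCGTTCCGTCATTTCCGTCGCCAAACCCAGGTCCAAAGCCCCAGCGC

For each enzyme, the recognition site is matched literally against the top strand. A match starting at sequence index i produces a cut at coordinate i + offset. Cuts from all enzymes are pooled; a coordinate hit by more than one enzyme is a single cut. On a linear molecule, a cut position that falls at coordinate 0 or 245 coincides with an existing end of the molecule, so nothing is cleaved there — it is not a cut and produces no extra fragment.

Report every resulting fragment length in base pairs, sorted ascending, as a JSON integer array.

[1,2,2,3,3,3,5,5,6,7,9,9,9,9,12,12,12,13,16,16,21,21,24,25]

Per-enzyme occurrences:
  XjeVI (TCGGT, off=3): starts [11, 41, 80, 107, 137] → cuts [14, 44, 83, 110, 140]
  KluI (CCAAA, off=0): starts [5, 16, 32, 70, 115, 218, 230] → cuts [5, 16, 32, 70, 115, 218, 230]
  TgoIII (CAGCG, off=0): starts [47, 142, 163, 187, 239] → cuts [47, 142, 163, 187, 239]
  PtaIII (TTCCGTC, off=7): starts [56, 100, 168, 177, 201, 210] → cuts [63, 107, 175, 184, 208, 217]

Pooled cuts: [5, 14, 16, 32, 44, 47, 63, 70, 83, 107, 110, 115, 140, 142, 163, 175, 184, 187, 208, 217, 218, 230, 239]

Fragment lengths:
  [0,5): 5 bp
  [5,14): 9 bp
  [14,16): 2 bp
  [16,32): 16 bp
  [32,44): 12 bp
  [44,47): 3 bp
  [47,63): 16 bp
  [63,70): 7 bp
  [70,83): 13 bp
  [83,107): 24 bp
  [107,110): 3 bp
  [110,115): 5 bp
  [115,140): 25 bp
  [140,142): 2 bp
  [142,163): 21 bp
  [163,175): 12 bp
  [175,184): 9 bp
  [184,187): 3 bp
  [187,208): 21 bp
  [208,217): 9 bp
  [217,218): 1 bp
  [218,230): 12 bp
  [230,239): 9 bp
  [239,245): 6 bp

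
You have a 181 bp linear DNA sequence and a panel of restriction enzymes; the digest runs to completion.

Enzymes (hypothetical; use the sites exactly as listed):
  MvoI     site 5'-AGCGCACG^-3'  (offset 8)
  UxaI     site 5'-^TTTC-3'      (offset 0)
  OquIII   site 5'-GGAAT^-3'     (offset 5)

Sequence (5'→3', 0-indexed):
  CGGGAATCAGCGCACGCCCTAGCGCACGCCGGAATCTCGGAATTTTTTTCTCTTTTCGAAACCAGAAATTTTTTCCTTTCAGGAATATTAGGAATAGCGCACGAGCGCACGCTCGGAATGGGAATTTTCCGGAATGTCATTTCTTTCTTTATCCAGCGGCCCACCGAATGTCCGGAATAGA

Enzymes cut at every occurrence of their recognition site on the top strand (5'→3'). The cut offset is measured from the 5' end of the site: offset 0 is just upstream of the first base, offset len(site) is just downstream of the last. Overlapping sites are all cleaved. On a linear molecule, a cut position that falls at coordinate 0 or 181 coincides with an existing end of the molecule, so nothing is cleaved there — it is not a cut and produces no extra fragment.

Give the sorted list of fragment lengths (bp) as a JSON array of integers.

Scan for sites:
  MvoI (AGCGCACG, off=8): starts [8, 20, 95, 103] → cuts [16, 28, 103, 111]
  UxaI (TTTC, off=0): starts [46, 53, 71, 76, 125, 139, 143] → cuts [46, 53, 71, 76, 125, 139, 143]
  OquIII (GGAAT, off=5): starts [2, 30, 38, 81, 90, 114, 120, 130, 173] → cuts [7, 35, 43, 86, 95, 119, 125, 135, 178]

Pooled cuts: [7, 16, 28, 35, 43, 46, 53, 71, 76, 86, 95, 103, 111, 119, 125, 135, 139, 143, 178]

Fragment lengths:
  [0,7): 7 bp
  [7,16): 9 bp
  [16,28): 12 bp
  [28,35): 7 bp
  [35,43): 8 bp
  [43,46): 3 bp
  [46,53): 7 bp
  [53,71): 18 bp
  [71,76): 5 bp
  [76,86): 10 bp
  [86,95): 9 bp
  [95,103): 8 bp
  [103,111): 8 bp
  [111,119): 8 bp
  [119,125): 6 bp
  [125,135): 10 bp
  [135,139): 4 bp
  [139,143): 4 bp
  [143,178): 35 bp
  [178,181): 3 bp

[3,3,4,4,5,6,7,7,7,8,8,8,8,9,9,10,10,12,18,35]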